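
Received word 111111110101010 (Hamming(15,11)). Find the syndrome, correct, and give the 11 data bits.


Syndrome = 0: no error detected

Data: 11110101010 (no errors)


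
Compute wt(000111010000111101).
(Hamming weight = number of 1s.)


Counting 1s in 000111010000111101

9


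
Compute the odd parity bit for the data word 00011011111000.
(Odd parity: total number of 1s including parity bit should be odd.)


Number of 1s in data: 7
Parity bit: 0

0


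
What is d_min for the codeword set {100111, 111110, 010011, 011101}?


Comparing all pairs, minimum distance: 3
Can detect 2 errors, correct 1 errors

3


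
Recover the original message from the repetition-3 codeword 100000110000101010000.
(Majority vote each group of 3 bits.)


Groups: 100, 000, 110, 000, 101, 010, 000
Majority votes: 0010100

0010100


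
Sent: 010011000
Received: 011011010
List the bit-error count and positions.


XOR: 001000010

2 error(s) at position(s): 2, 7


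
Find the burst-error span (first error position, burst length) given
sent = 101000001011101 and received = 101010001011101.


XOR: 000010000000000

Burst at position 4, length 1


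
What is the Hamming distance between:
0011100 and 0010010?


XOR: 0001110
Count of 1s: 3

3


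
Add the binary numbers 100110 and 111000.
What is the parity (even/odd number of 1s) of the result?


100110 = 38
111000 = 56
Sum = 94 = 1011110
1s count = 5

odd parity (5 ones in 1011110)


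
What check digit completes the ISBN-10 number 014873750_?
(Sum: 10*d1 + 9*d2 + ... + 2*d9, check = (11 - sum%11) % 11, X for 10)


Weighted sum: 197
197 mod 11 = 10

Check digit: 1


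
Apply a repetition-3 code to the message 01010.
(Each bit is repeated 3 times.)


Each bit -> 3 copies

000111000111000


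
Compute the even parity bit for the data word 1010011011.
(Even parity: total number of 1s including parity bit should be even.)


Number of 1s in data: 6
Parity bit: 0

0


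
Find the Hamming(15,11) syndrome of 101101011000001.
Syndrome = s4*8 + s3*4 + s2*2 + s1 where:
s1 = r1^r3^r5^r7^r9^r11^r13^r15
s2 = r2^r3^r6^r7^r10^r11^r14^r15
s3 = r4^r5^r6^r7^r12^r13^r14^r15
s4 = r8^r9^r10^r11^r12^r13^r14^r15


s1=0, s2=1, s3=1, s4=1

Syndrome = 14 (error at position 14)


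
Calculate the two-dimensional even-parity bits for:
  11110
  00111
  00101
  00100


Row parities: 0101
Column parities: 11000

Row P: 0101, Col P: 11000, Corner: 0


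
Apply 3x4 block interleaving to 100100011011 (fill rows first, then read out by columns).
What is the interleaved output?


Matrix:
  1001
  0001
  1011
Read columns: 101000001111

101000001111


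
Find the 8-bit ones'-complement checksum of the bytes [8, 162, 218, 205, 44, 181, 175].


Sum = 993 mod 256 = 225
Complement = 30

30


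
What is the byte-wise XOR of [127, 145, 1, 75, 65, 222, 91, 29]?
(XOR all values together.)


XOR chain: 127 ^ 145 ^ 1 ^ 75 ^ 65 ^ 222 ^ 91 ^ 29 = 125

125


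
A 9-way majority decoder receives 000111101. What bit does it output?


Ones: 5 out of 9
Threshold: 5

1 (5/9 voted 1)


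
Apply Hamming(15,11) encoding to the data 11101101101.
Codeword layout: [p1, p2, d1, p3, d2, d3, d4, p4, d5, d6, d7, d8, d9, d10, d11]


Parity bits: p1=1, p2=0, p3=1, p4=1

101111011101101


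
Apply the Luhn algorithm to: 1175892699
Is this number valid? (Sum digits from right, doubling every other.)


Luhn sum = 57
57 mod 10 = 7

Invalid (Luhn sum mod 10 = 7)


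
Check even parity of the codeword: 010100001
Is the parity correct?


Number of 1s: 3

No, parity error (3 ones)


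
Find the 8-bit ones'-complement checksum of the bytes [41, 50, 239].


Sum = 330 mod 256 = 74
Complement = 181

181


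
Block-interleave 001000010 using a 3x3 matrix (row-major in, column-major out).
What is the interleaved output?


Matrix:
  001
  000
  010
Read columns: 000001100

000001100


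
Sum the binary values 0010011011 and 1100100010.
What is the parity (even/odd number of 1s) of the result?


0010011011 = 155
1100100010 = 802
Sum = 957 = 1110111101
1s count = 8

even parity (8 ones in 1110111101)


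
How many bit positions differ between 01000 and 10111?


XOR: 11111
Count of 1s: 5

5


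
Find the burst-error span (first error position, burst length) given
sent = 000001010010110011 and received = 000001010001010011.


XOR: 000000000011100000

Burst at position 10, length 3


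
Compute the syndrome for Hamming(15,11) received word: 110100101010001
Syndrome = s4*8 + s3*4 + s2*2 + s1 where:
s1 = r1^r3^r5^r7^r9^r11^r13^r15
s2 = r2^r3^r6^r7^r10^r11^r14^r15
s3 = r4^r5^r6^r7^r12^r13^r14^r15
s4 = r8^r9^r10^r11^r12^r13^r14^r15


s1=1, s2=0, s3=1, s4=1

Syndrome = 13 (error at position 13)


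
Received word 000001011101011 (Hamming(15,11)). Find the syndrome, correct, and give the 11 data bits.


Syndrome = 0: no error detected

Data: 00101101011 (no errors)


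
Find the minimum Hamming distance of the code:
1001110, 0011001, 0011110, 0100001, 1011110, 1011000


Comparing all pairs, minimum distance: 1
Can detect 0 errors, correct 0 errors

1


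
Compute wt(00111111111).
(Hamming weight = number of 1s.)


Counting 1s in 00111111111

9


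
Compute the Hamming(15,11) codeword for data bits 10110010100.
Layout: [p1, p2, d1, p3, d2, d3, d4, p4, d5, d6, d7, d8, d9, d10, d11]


Parity bits: p1=0, p2=0, p3=1, p4=0

001101100010100


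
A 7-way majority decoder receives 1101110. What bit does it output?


Ones: 5 out of 7
Threshold: 4

1 (5/7 voted 1)


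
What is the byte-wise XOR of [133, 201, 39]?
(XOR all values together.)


XOR chain: 133 ^ 201 ^ 39 = 107

107


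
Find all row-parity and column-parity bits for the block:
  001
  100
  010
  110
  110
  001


Row parities: 111001
Column parities: 110

Row P: 111001, Col P: 110, Corner: 0


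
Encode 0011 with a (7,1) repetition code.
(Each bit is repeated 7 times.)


Each bit -> 7 copies

0000000000000011111111111111


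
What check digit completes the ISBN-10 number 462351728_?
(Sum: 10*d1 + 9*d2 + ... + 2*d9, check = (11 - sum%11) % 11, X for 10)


Weighted sum: 216
216 mod 11 = 7

Check digit: 4


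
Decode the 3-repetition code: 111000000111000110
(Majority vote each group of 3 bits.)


Groups: 111, 000, 000, 111, 000, 110
Majority votes: 100101

100101


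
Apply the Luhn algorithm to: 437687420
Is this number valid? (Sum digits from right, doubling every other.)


Luhn sum = 41
41 mod 10 = 1

Invalid (Luhn sum mod 10 = 1)


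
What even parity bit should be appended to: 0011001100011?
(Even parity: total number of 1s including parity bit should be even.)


Number of 1s in data: 6
Parity bit: 0

0


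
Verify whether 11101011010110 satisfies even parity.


Number of 1s: 9

No, parity error (9 ones)


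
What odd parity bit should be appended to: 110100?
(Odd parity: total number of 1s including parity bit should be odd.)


Number of 1s in data: 3
Parity bit: 0

0


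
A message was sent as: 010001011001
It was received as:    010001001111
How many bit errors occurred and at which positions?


XOR: 000000010110

3 error(s) at position(s): 7, 9, 10


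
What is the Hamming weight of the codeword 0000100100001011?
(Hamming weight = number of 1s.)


Counting 1s in 0000100100001011

5


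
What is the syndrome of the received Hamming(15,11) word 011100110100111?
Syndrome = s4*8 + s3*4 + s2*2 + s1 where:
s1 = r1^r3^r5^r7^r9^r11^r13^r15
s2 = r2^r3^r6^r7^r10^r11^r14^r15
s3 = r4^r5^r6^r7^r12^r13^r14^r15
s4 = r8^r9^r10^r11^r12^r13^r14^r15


s1=0, s2=0, s3=1, s4=1

Syndrome = 12 (error at position 12)


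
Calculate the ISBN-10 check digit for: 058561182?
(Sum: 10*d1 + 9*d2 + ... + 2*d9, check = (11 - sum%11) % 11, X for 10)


Weighted sum: 217
217 mod 11 = 8

Check digit: 3


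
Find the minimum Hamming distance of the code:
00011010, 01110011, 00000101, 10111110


Comparing all pairs, minimum distance: 3
Can detect 2 errors, correct 1 errors

3


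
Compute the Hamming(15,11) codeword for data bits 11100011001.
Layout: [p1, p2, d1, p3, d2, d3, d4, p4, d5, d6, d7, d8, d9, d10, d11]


Parity bits: p1=0, p2=0, p3=0, p4=1

001011010011001


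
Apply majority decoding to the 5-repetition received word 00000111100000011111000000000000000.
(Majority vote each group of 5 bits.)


Groups: 00000, 11110, 00000, 11111, 00000, 00000, 00000
Majority votes: 0101000

0101000


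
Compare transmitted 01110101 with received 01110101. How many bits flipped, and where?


XOR: 00000000

0 errors (received matches sent)


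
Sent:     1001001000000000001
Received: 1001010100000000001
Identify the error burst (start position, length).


XOR: 0000011100000000000

Burst at position 5, length 3


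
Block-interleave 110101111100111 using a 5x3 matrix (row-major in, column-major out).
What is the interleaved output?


Matrix:
  110
  101
  111
  100
  111
Read columns: 111111010101101

111111010101101


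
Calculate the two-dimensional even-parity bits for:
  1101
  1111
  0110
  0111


Row parities: 1001
Column parities: 0011

Row P: 1001, Col P: 0011, Corner: 0


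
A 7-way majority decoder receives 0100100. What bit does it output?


Ones: 2 out of 7
Threshold: 4

0 (2/7 voted 1)


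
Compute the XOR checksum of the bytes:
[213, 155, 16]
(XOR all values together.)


XOR chain: 213 ^ 155 ^ 16 = 94

94


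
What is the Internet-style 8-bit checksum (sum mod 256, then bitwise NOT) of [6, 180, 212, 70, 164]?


Sum = 632 mod 256 = 120
Complement = 135

135


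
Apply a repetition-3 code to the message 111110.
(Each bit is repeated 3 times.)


Each bit -> 3 copies

111111111111111000


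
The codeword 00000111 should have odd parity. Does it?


Number of 1s: 3

Yes, parity is correct (3 ones)


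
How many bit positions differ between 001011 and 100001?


XOR: 101010
Count of 1s: 3

3


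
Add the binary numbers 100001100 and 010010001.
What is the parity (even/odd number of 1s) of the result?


100001100 = 268
010010001 = 145
Sum = 413 = 110011101
1s count = 6

even parity (6 ones in 110011101)


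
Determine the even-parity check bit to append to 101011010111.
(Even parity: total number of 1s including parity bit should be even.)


Number of 1s in data: 8
Parity bit: 0

0


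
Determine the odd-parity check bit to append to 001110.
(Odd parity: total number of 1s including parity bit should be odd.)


Number of 1s in data: 3
Parity bit: 0

0


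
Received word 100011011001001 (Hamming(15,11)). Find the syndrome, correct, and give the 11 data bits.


Syndrome = 0: no error detected

Data: 01101001001 (no errors)


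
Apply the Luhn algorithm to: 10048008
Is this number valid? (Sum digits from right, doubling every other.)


Luhn sum = 21
21 mod 10 = 1

Invalid (Luhn sum mod 10 = 1)


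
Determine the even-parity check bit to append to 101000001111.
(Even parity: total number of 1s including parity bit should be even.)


Number of 1s in data: 6
Parity bit: 0

0


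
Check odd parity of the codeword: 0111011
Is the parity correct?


Number of 1s: 5

Yes, parity is correct (5 ones)


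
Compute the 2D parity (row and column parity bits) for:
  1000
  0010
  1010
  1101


Row parities: 1101
Column parities: 1101

Row P: 1101, Col P: 1101, Corner: 1


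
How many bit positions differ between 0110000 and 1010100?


XOR: 1100100
Count of 1s: 3

3


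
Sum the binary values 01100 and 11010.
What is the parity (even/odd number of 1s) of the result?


01100 = 12
11010 = 26
Sum = 38 = 100110
1s count = 3

odd parity (3 ones in 100110)


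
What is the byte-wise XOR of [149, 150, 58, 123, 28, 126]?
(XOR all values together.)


XOR chain: 149 ^ 150 ^ 58 ^ 123 ^ 28 ^ 126 = 32

32


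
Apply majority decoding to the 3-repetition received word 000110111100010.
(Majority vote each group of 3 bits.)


Groups: 000, 110, 111, 100, 010
Majority votes: 01100

01100


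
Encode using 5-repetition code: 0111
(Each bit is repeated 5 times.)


Each bit -> 5 copies

00000111111111111111


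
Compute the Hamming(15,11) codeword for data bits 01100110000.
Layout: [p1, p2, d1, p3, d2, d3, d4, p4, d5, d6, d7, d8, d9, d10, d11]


Parity bits: p1=0, p2=1, p3=0, p4=0

010011000110000


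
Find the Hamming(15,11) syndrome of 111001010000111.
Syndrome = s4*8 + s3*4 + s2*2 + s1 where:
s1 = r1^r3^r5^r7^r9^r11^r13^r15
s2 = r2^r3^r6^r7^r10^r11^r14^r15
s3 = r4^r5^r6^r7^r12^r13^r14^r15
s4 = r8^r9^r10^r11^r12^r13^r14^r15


s1=0, s2=1, s3=0, s4=0

Syndrome = 2 (error at position 2)


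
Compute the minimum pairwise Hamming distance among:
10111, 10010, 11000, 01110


Comparing all pairs, minimum distance: 2
Can detect 1 errors, correct 0 errors

2


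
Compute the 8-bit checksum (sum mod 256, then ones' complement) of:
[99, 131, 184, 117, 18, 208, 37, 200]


Sum = 994 mod 256 = 226
Complement = 29

29


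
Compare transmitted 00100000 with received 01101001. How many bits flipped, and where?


XOR: 01001001

3 error(s) at position(s): 1, 4, 7


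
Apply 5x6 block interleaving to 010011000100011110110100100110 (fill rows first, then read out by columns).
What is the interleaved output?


Matrix:
  010011
  000100
  011110
  110100
  100110
Read columns: 000111011000100011111010110000

000111011000100011111010110000


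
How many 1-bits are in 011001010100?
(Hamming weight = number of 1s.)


Counting 1s in 011001010100

5


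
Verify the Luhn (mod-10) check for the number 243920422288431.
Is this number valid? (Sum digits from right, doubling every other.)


Luhn sum = 64
64 mod 10 = 4

Invalid (Luhn sum mod 10 = 4)


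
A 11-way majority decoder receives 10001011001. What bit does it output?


Ones: 5 out of 11
Threshold: 6

0 (5/11 voted 1)


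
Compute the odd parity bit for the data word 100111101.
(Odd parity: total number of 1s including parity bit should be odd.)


Number of 1s in data: 6
Parity bit: 1

1


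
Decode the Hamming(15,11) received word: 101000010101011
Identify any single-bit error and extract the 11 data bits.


Syndrome = 13: error at position 13

Data: 10000101111 (corrected bit 13)


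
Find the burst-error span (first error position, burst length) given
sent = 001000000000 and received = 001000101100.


XOR: 000000101100

Burst at position 6, length 4


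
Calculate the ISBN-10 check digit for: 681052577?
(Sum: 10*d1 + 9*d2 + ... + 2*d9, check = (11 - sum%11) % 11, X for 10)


Weighted sum: 235
235 mod 11 = 4

Check digit: 7


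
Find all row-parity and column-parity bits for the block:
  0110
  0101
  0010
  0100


Row parities: 0011
Column parities: 0101

Row P: 0011, Col P: 0101, Corner: 0


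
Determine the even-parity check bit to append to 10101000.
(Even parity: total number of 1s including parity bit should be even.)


Number of 1s in data: 3
Parity bit: 1

1


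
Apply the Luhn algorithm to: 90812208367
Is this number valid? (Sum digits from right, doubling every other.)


Luhn sum = 45
45 mod 10 = 5

Invalid (Luhn sum mod 10 = 5)


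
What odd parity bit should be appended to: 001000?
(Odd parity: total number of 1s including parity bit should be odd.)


Number of 1s in data: 1
Parity bit: 0

0


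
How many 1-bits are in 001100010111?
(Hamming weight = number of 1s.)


Counting 1s in 001100010111

6


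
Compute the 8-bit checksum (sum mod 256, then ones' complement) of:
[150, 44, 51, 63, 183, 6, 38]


Sum = 535 mod 256 = 23
Complement = 232

232


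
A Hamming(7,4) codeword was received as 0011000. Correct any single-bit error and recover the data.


Syndrome = 7: error at position 7

Data: 1001 (corrected bit 7)


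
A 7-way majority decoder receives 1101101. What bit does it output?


Ones: 5 out of 7
Threshold: 4

1 (5/7 voted 1)


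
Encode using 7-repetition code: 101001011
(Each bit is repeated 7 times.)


Each bit -> 7 copies

111111100000001111111000000000000001111111000000011111111111111


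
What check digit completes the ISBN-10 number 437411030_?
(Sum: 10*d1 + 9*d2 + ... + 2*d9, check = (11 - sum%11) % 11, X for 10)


Weighted sum: 171
171 mod 11 = 6

Check digit: 5


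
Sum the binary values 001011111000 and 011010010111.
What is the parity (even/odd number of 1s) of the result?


001011111000 = 760
011010010111 = 1687
Sum = 2447 = 100110001111
1s count = 7

odd parity (7 ones in 100110001111)


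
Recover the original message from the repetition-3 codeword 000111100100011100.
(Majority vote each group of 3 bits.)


Groups: 000, 111, 100, 100, 011, 100
Majority votes: 010010

010010


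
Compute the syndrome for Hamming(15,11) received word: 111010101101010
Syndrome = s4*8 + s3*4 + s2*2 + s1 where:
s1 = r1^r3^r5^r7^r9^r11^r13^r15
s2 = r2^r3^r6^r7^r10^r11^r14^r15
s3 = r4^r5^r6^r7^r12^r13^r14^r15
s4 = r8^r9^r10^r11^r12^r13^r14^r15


s1=1, s2=1, s3=0, s4=0

Syndrome = 3 (error at position 3)


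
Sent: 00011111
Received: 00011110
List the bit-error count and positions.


XOR: 00000001

1 error(s) at position(s): 7


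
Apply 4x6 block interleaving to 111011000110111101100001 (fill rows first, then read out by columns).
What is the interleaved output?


Matrix:
  111011
  000110
  111101
  100001
Read columns: 101110101010011011001011

101110101010011011001011


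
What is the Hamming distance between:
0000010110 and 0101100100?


XOR: 0101110010
Count of 1s: 5

5


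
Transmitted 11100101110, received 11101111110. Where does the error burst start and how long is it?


XOR: 00001010000

Burst at position 4, length 3


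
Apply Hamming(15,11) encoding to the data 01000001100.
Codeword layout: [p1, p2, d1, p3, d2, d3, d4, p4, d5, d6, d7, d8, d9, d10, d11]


Parity bits: p1=0, p2=0, p3=1, p4=0

000110000001100


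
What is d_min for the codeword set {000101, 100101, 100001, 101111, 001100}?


Comparing all pairs, minimum distance: 1
Can detect 0 errors, correct 0 errors

1


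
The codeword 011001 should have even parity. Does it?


Number of 1s: 3

No, parity error (3 ones)


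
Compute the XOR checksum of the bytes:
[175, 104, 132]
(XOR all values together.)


XOR chain: 175 ^ 104 ^ 132 = 67

67


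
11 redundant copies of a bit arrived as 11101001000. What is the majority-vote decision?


Ones: 5 out of 11
Threshold: 6

0 (5/11 voted 1)


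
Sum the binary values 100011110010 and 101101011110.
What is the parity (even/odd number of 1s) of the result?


100011110010 = 2290
101101011110 = 2910
Sum = 5200 = 1010001010000
1s count = 4

even parity (4 ones in 1010001010000)


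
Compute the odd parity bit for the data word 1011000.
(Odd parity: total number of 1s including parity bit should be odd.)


Number of 1s in data: 3
Parity bit: 0

0


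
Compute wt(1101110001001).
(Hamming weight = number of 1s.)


Counting 1s in 1101110001001

7


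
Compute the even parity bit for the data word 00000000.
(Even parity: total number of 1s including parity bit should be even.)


Number of 1s in data: 0
Parity bit: 0

0


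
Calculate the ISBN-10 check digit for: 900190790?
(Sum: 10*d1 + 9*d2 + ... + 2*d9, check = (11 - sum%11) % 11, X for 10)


Weighted sum: 206
206 mod 11 = 8

Check digit: 3


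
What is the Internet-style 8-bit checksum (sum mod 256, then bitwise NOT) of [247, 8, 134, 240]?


Sum = 629 mod 256 = 117
Complement = 138

138


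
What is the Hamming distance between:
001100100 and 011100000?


XOR: 010000100
Count of 1s: 2

2


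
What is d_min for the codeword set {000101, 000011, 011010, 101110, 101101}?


Comparing all pairs, minimum distance: 2
Can detect 1 errors, correct 0 errors

2


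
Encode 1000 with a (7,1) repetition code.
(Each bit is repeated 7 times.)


Each bit -> 7 copies

1111111000000000000000000000


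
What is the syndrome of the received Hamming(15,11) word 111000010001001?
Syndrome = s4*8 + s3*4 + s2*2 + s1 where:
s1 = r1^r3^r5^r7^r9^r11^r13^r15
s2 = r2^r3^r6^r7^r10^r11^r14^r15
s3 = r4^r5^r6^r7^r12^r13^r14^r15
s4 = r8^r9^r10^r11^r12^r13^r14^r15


s1=1, s2=1, s3=0, s4=1

Syndrome = 11 (error at position 11)


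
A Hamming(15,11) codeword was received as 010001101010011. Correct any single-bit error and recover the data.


Syndrome = 0: no error detected

Data: 00111010011 (no errors)


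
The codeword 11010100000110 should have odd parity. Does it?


Number of 1s: 6

No, parity error (6 ones)


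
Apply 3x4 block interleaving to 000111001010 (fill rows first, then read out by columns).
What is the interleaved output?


Matrix:
  0001
  1100
  1010
Read columns: 011010001100

011010001100


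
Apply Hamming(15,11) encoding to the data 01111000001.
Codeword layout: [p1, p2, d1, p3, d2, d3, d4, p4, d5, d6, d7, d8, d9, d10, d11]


Parity bits: p1=0, p2=1, p3=0, p4=0

010011101000001


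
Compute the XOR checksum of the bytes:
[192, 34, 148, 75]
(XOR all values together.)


XOR chain: 192 ^ 34 ^ 148 ^ 75 = 61

61


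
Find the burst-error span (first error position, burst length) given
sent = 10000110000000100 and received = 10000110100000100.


XOR: 00000000100000000

Burst at position 8, length 1


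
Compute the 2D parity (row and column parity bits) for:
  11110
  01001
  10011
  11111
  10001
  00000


Row parities: 001100
Column parities: 01010

Row P: 001100, Col P: 01010, Corner: 0


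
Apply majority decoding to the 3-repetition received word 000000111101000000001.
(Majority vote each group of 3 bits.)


Groups: 000, 000, 111, 101, 000, 000, 001
Majority votes: 0011000

0011000


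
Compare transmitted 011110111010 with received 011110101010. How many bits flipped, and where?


XOR: 000000010000

1 error(s) at position(s): 7


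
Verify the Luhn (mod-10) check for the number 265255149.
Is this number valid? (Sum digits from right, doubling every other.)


Luhn sum = 38
38 mod 10 = 8

Invalid (Luhn sum mod 10 = 8)


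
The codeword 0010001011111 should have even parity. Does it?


Number of 1s: 7

No, parity error (7 ones)


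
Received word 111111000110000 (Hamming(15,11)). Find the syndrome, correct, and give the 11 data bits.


Syndrome = 6: error at position 6

Data: 11000110000 (corrected bit 6)


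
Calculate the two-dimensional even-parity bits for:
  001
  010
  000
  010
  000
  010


Row parities: 110101
Column parities: 011

Row P: 110101, Col P: 011, Corner: 0


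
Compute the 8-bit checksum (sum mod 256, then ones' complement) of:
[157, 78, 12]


Sum = 247 mod 256 = 247
Complement = 8

8


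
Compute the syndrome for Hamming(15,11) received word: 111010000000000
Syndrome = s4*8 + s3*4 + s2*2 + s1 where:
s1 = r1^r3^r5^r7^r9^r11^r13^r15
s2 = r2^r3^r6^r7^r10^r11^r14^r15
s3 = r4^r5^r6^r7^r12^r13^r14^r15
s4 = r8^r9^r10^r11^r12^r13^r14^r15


s1=1, s2=0, s3=1, s4=0

Syndrome = 5 (error at position 5)


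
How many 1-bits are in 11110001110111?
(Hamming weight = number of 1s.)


Counting 1s in 11110001110111

10


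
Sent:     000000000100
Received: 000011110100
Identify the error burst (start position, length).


XOR: 000011110000

Burst at position 4, length 4


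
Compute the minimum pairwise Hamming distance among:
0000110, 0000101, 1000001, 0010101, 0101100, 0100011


Comparing all pairs, minimum distance: 1
Can detect 0 errors, correct 0 errors

1


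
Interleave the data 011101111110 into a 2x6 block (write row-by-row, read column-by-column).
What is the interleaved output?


Matrix:
  011101
  111110
Read columns: 011111110110

011111110110


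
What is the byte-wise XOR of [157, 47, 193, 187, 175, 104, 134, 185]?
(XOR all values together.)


XOR chain: 157 ^ 47 ^ 193 ^ 187 ^ 175 ^ 104 ^ 134 ^ 185 = 48

48


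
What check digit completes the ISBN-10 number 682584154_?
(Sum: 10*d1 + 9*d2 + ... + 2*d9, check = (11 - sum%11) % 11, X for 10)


Weighted sum: 278
278 mod 11 = 3

Check digit: 8


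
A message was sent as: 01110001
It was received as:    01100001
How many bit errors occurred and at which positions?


XOR: 00010000

1 error(s) at position(s): 3


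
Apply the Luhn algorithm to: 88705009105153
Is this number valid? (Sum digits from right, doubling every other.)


Luhn sum = 38
38 mod 10 = 8

Invalid (Luhn sum mod 10 = 8)


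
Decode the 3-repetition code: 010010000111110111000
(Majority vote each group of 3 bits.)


Groups: 010, 010, 000, 111, 110, 111, 000
Majority votes: 0001110

0001110


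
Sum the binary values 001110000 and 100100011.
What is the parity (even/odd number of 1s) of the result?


001110000 = 112
100100011 = 291
Sum = 403 = 110010011
1s count = 5

odd parity (5 ones in 110010011)


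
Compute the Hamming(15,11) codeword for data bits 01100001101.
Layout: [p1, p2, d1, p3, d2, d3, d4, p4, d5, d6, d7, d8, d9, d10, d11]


Parity bits: p1=1, p2=0, p3=1, p4=1

100111010001101


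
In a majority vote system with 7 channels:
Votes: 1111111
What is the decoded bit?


Ones: 7 out of 7
Threshold: 4

1 (7/7 voted 1)


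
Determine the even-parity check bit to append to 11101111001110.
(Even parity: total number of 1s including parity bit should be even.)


Number of 1s in data: 10
Parity bit: 0

0


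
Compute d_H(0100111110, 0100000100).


XOR: 0000111010
Count of 1s: 4

4


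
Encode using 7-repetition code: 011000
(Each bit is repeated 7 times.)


Each bit -> 7 copies

000000011111111111111000000000000000000000


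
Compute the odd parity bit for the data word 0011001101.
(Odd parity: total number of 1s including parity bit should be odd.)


Number of 1s in data: 5
Parity bit: 0

0


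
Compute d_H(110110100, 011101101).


XOR: 101011001
Count of 1s: 5

5


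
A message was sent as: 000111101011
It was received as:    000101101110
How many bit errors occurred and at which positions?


XOR: 000010000101

3 error(s) at position(s): 4, 9, 11


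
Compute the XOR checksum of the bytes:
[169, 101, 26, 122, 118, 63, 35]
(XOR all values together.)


XOR chain: 169 ^ 101 ^ 26 ^ 122 ^ 118 ^ 63 ^ 35 = 198

198


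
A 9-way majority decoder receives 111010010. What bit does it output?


Ones: 5 out of 9
Threshold: 5

1 (5/9 voted 1)


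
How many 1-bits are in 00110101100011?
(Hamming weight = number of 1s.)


Counting 1s in 00110101100011

7


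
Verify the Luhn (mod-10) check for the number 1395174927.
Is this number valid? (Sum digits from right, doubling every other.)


Luhn sum = 56
56 mod 10 = 6

Invalid (Luhn sum mod 10 = 6)


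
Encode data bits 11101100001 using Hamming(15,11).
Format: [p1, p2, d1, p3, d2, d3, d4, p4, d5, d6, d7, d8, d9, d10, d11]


Parity bits: p1=0, p2=0, p3=1, p4=1

001111011100001


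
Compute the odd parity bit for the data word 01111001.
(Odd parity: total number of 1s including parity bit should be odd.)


Number of 1s in data: 5
Parity bit: 0

0


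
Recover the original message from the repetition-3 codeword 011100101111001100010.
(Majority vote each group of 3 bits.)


Groups: 011, 100, 101, 111, 001, 100, 010
Majority votes: 1011000

1011000


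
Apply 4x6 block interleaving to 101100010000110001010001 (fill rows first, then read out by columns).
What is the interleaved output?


Matrix:
  101100
  010000
  110001
  010001
Read columns: 101001111000100000000011

101001111000100000000011


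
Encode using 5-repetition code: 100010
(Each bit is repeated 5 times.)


Each bit -> 5 copies

111110000000000000001111100000


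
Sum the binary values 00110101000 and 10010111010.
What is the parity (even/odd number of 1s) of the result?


00110101000 = 424
10010111010 = 1210
Sum = 1634 = 11001100010
1s count = 5

odd parity (5 ones in 11001100010)


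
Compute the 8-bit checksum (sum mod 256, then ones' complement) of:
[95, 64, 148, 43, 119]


Sum = 469 mod 256 = 213
Complement = 42

42


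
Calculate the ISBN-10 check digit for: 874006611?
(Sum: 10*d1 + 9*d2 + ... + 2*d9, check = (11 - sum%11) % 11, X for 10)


Weighted sum: 234
234 mod 11 = 3

Check digit: 8


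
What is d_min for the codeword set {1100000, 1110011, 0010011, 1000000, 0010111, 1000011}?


Comparing all pairs, minimum distance: 1
Can detect 0 errors, correct 0 errors

1


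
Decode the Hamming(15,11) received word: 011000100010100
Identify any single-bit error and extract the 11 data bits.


Syndrome = 0: no error detected

Data: 10010010100 (no errors)


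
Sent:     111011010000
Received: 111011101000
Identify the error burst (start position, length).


XOR: 000000111000

Burst at position 6, length 3


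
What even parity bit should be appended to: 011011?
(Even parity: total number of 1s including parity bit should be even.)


Number of 1s in data: 4
Parity bit: 0

0


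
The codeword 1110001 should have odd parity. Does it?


Number of 1s: 4

No, parity error (4 ones)


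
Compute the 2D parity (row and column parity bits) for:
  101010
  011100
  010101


Row parities: 111
Column parities: 100011

Row P: 111, Col P: 100011, Corner: 1


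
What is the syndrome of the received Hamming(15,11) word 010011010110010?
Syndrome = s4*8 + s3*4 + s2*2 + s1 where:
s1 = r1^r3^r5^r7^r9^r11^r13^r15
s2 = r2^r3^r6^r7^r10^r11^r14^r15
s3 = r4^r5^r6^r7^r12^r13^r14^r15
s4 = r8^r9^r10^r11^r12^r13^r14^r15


s1=0, s2=1, s3=1, s4=0

Syndrome = 6 (error at position 6)


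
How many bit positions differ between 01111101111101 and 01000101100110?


XOR: 00111000011011
Count of 1s: 7

7


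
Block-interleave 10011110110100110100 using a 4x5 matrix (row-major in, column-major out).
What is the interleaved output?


Matrix:
  10011
  11011
  01001
  10100
Read columns: 11010110000111001110

11010110000111001110


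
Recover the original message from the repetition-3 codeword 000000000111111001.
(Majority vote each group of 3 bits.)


Groups: 000, 000, 000, 111, 111, 001
Majority votes: 000110

000110


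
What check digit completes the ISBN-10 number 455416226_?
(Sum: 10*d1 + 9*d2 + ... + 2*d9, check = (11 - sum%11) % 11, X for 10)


Weighted sum: 215
215 mod 11 = 6

Check digit: 5


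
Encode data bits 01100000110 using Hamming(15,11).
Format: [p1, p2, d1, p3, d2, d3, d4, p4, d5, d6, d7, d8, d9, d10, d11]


Parity bits: p1=0, p2=0, p3=0, p4=0

000011000000110


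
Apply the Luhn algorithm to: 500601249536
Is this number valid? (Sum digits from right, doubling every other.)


Luhn sum = 42
42 mod 10 = 2

Invalid (Luhn sum mod 10 = 2)


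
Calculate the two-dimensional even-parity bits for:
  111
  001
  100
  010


Row parities: 1111
Column parities: 000

Row P: 1111, Col P: 000, Corner: 0


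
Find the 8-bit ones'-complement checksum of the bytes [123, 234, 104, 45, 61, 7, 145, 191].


Sum = 910 mod 256 = 142
Complement = 113

113


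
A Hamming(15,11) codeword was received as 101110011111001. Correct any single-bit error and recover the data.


Syndrome = 0: no error detected

Data: 11001111001 (no errors)


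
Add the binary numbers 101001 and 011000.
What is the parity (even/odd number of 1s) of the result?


101001 = 41
011000 = 24
Sum = 65 = 1000001
1s count = 2

even parity (2 ones in 1000001)


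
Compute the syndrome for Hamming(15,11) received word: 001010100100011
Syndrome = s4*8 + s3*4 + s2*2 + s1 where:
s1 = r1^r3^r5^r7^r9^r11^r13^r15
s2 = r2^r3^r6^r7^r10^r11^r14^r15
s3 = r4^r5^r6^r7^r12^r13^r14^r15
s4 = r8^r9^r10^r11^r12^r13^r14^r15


s1=0, s2=1, s3=0, s4=1

Syndrome = 10 (error at position 10)


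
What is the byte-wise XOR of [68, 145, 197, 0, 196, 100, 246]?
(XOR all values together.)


XOR chain: 68 ^ 145 ^ 197 ^ 0 ^ 196 ^ 100 ^ 246 = 70

70


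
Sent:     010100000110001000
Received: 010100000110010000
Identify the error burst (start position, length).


XOR: 000000000000011000

Burst at position 13, length 2


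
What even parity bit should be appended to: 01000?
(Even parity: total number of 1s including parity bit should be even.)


Number of 1s in data: 1
Parity bit: 1

1


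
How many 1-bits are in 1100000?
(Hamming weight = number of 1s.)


Counting 1s in 1100000

2


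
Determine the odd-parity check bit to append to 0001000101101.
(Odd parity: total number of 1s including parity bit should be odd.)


Number of 1s in data: 5
Parity bit: 0

0


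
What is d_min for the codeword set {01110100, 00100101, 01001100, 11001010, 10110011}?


Comparing all pairs, minimum distance: 3
Can detect 2 errors, correct 1 errors

3


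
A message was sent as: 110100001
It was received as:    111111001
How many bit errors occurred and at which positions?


XOR: 001011000

3 error(s) at position(s): 2, 4, 5


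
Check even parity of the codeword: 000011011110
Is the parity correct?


Number of 1s: 6

Yes, parity is correct (6 ones)


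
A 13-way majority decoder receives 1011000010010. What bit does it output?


Ones: 5 out of 13
Threshold: 7

0 (5/13 voted 1)


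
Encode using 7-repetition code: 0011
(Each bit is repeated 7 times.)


Each bit -> 7 copies

0000000000000011111111111111


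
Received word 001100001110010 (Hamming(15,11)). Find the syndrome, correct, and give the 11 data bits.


Syndrome = 1: error at position 1

Data: 10001110010 (corrected bit 1)


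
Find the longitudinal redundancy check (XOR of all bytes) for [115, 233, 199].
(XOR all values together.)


XOR chain: 115 ^ 233 ^ 199 = 93

93


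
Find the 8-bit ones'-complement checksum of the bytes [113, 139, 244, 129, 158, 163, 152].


Sum = 1098 mod 256 = 74
Complement = 181

181


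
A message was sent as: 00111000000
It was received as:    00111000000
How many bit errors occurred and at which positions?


XOR: 00000000000

0 errors (received matches sent)


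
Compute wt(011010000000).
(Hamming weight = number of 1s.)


Counting 1s in 011010000000

3


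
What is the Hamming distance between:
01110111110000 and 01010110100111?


XOR: 00100001010111
Count of 1s: 6

6


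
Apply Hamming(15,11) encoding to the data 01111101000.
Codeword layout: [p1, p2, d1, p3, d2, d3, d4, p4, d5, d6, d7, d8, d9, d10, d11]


Parity bits: p1=1, p2=1, p3=0, p4=1

110011111101000


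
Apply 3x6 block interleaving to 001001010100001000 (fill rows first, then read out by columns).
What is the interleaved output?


Matrix:
  001001
  010100
  001000
Read columns: 000010101010000100

000010101010000100


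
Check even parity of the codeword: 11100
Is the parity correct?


Number of 1s: 3

No, parity error (3 ones)


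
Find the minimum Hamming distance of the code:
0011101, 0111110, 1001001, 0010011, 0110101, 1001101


Comparing all pairs, minimum distance: 1
Can detect 0 errors, correct 0 errors

1


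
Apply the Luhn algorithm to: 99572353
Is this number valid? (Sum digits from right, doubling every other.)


Luhn sum = 37
37 mod 10 = 7

Invalid (Luhn sum mod 10 = 7)


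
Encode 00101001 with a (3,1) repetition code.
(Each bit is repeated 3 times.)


Each bit -> 3 copies

000000111000111000000111


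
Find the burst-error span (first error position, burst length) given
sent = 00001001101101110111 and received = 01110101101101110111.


XOR: 01111100000000000000

Burst at position 1, length 5


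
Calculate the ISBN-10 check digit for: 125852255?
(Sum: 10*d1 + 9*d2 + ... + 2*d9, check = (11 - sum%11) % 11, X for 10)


Weighted sum: 197
197 mod 11 = 10

Check digit: 1


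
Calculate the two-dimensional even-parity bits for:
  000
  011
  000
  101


Row parities: 0000
Column parities: 110

Row P: 0000, Col P: 110, Corner: 0


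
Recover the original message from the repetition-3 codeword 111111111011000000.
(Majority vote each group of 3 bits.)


Groups: 111, 111, 111, 011, 000, 000
Majority votes: 111100

111100


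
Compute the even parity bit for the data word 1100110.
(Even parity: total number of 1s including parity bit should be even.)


Number of 1s in data: 4
Parity bit: 0

0


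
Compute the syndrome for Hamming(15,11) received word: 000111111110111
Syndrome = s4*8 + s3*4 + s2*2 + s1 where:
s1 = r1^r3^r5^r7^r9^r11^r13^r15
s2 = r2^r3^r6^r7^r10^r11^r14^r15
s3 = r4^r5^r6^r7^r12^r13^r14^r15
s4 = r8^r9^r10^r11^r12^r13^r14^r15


s1=0, s2=0, s3=1, s4=1

Syndrome = 12 (error at position 12)


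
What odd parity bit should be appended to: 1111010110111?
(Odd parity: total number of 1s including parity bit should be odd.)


Number of 1s in data: 10
Parity bit: 1

1


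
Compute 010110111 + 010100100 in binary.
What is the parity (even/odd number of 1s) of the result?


010110111 = 183
010100100 = 164
Sum = 347 = 101011011
1s count = 6

even parity (6 ones in 101011011)


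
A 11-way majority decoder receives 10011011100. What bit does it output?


Ones: 6 out of 11
Threshold: 6

1 (6/11 voted 1)


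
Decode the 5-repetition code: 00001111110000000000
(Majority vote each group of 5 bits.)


Groups: 00001, 11111, 00000, 00000
Majority votes: 0100

0100


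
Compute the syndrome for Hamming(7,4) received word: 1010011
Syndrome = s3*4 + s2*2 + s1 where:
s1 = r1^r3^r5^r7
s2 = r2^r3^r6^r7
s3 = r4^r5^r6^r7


s1=1, s2=1, s3=0

Syndrome = 3 (error at position 3)


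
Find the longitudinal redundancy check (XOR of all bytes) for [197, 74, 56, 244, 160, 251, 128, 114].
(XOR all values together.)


XOR chain: 197 ^ 74 ^ 56 ^ 244 ^ 160 ^ 251 ^ 128 ^ 114 = 234

234


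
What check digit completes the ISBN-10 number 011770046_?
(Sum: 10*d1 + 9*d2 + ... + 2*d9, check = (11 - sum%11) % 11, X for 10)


Weighted sum: 132
132 mod 11 = 0

Check digit: 0


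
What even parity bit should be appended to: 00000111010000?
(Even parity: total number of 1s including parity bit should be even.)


Number of 1s in data: 4
Parity bit: 0

0


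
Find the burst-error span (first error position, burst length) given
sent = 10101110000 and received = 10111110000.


XOR: 00010000000

Burst at position 3, length 1


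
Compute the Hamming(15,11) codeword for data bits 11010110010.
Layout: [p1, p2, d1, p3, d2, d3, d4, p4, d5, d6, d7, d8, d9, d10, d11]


Parity bits: p1=0, p2=1, p3=1, p4=1

011110110110010


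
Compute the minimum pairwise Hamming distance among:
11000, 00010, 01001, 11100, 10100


Comparing all pairs, minimum distance: 1
Can detect 0 errors, correct 0 errors

1


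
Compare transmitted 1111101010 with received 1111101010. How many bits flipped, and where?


XOR: 0000000000

0 errors (received matches sent)


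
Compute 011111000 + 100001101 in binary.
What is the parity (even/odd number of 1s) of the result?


011111000 = 248
100001101 = 269
Sum = 517 = 1000000101
1s count = 3

odd parity (3 ones in 1000000101)


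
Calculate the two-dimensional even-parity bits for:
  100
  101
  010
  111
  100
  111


Row parities: 101111
Column parities: 111

Row P: 101111, Col P: 111, Corner: 1


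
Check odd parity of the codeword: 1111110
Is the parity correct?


Number of 1s: 6

No, parity error (6 ones)


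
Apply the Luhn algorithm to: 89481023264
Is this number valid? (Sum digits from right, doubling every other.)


Luhn sum = 46
46 mod 10 = 6

Invalid (Luhn sum mod 10 = 6)


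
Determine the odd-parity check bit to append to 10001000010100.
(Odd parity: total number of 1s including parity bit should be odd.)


Number of 1s in data: 4
Parity bit: 1

1
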